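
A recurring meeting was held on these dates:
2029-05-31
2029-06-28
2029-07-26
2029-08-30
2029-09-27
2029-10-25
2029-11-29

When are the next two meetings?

These are Thursdays with 28, 28, 35, 28, 28, 35-day gaps.
Each is the final Thursday of its month — 2029-05-31 is past the 28th, so '4th Thursday' doesn't fit.
Last Thursday of December 2029: 2029-12-27.
January 2030 ends with Thursday 2030-01-31.

2029-12-27, 2030-01-31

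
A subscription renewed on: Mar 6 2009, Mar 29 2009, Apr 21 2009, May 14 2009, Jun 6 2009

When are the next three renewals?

The spacing is 23, 23, 23, 23 days — always 23 days.
Jun 6 2009 + 23 days = Jun 29 2009.
Jun 29 2009 + 23 days = Jul 22 2009.
Jul 22 2009 + 23 days = Aug 14 2009.

Jun 29 2009, Jul 22 2009, Aug 14 2009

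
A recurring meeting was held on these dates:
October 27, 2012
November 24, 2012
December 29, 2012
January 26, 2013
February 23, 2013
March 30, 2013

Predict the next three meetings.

April 27, 2013; May 25, 2013; June 29, 2013

All Saturdays; the gaps (28, 35, 28, 28, 35) vary with month length.
This is the last Saturday of each month.
April 2013 ends with Saturday April 27, 2013.
Last Saturday of May 2013: May 25, 2013.
Last Saturday of June 2013: June 29, 2013.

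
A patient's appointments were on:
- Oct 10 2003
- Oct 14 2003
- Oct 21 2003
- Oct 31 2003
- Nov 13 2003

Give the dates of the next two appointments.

Nov 29 2003, Dec 18 2003

The spacing grows by 3 each time: 4, 7, 10, 13 days.
Next gap: 16 days. Nov 13 2003 + 16 days = Nov 29 2003.
Next gap: 19 days. Nov 29 2003 + 19 days = Dec 18 2003.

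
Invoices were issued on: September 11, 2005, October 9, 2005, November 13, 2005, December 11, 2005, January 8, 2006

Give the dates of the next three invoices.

These are Sundays at 28- or 35-day spacing (28, 35, 28, 28).
The pattern: 2nd Sunday of the month.
2nd Sunday of February 2006: February 12, 2006.
March 2006 — 2nd Sunday is March 12, 2006.
April 2006 — 2nd Sunday is April 9, 2006.

February 12, 2006; March 12, 2006; April 9, 2006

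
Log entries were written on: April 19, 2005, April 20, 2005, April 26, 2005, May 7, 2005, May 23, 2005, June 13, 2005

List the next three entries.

The spacing grows by 5 each time: 1, 6, 11, 16, 21 days.
Next gap: 26 days. June 13, 2005 + 26 days = July 9, 2005.
Next gap: 31 days. July 9, 2005 + 31 days = August 9, 2005.
Next gap: 36 days. August 9, 2005 + 36 days = September 14, 2005.

July 9, 2005; August 9, 2005; September 14, 2005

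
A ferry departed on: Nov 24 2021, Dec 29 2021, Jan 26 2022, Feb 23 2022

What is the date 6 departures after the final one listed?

Every date is a Wednesday; gaps 35, 28, 28 days.
Each is the last Wednesday of its month (at least one falls on the 29th or later, ruling out '4th Wednesday').
Last Wednesday of March 2022: Mar 30 2022.
April 2022 ends with Wednesday Apr 27 2022.
Last Wednesday of May 2022: May 25 2022.
Last Wednesday of June 2022: Jun 29 2022.
Last Wednesday of July 2022: Jul 27 2022.
August 2022 ends with Wednesday Aug 31 2022.

Aug 31 2022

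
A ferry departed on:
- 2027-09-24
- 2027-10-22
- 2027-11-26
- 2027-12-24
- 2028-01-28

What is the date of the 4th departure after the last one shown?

2028-05-26

All dates are Fridays, 28, 35, 28, 35 days apart.
Specifically, the 4th Friday of each month.
4th Friday of February 2028: 2028-02-25.
March 2028 — 4th Friday is 2028-03-24.
April 2028 — 4th Friday is 2028-04-28.
4th Friday of May 2028: 2028-05-26.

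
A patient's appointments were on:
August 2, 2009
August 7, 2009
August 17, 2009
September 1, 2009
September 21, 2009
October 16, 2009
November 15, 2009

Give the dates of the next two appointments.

Gaps: 5, 10, 15, 20, 25, 30 days — each gap is 5 larger than the previous one.
Next gap: 35 days. November 15, 2009 + 35 days = December 20, 2009.
Next gap: 40 days. December 20, 2009 + 40 days = January 29, 2010.

December 20, 2009; January 29, 2010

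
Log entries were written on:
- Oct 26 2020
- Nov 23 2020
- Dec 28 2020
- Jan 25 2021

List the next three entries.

Feb 22 2021, Mar 22 2021, Apr 26 2021

These are Mondays at 28- or 35-day spacing (28, 35, 28).
The pattern: 4th Monday of the month.
4th Monday of February 2021: Feb 22 2021.
March 2021 — 4th Monday is Mar 22 2021.
4th Monday of April 2021: Apr 26 2021.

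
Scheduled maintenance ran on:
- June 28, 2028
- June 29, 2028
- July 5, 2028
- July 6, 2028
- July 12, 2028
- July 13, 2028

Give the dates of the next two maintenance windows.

Gaps: 1, 6, 1, 6, 1 days — not constant, but cyclic with period 2.
The events fall on every Wednesday and Thursday.
The following Wednesday is July 19, 2028.
Next Thursday: July 20, 2028.

July 19, 2028; July 20, 2028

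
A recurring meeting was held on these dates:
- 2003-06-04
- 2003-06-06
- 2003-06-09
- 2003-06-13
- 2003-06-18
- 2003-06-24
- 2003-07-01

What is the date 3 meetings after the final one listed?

Gaps: 2, 3, 4, 5, 6, 7 days — each gap is 1 larger than the previous one.
Next gap: 8 days. 2003-07-01 + 8 days = 2003-07-09.
Next gap: 9 days. 2003-07-09 + 9 days = 2003-07-18.
Next gap: 10 days. 2003-07-18 + 10 days = 2003-07-28.

2003-07-28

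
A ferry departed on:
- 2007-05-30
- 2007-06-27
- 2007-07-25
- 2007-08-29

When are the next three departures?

These are Wednesdays with 28, 28, 35-day gaps.
Each is the final Wednesday of its month — 2007-05-30 is past the 28th, so '4th Wednesday' doesn't fit.
Last Wednesday of September 2007: 2007-09-26.
Last Wednesday of October 2007: 2007-10-31.
November 2007 ends with Wednesday 2007-11-28.

2007-09-26, 2007-10-31, 2007-11-28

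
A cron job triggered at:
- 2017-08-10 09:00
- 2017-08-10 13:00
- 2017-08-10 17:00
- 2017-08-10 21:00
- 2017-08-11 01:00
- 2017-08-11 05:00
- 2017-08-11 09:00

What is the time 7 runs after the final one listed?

Gaps: 4, 4, 4, 4, 4, 4 hours — each event is 4 hours after the previous one.
2017-08-11 09:00 + 4 h = 2017-08-11 13:00.
2017-08-11 13:00 + 4 h = 2017-08-11 17:00.
2017-08-11 17:00 + 4 h = 2017-08-11 21:00.
2017-08-11 21:00 + 4 h = 2017-08-12 01:00.
2017-08-12 01:00 + 4 h = 2017-08-12 05:00.
2017-08-12 05:00 + 4 h = 2017-08-12 09:00.
2017-08-12 09:00 + 4 h = 2017-08-12 13:00.

2017-08-12 13:00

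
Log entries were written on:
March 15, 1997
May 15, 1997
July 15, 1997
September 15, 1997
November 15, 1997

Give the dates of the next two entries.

Gaps: 61, 61, 62, 61 days — not constant. Every event is on the 15th of the month.
Pattern: the 15th of every 2 months.
January 1998: January 15, 1998.
March 1998: March 15, 1998.

January 15, 1998; March 15, 1998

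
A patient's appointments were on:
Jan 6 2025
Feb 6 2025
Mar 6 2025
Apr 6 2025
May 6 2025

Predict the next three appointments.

Jun 6 2025, Jul 6 2025, Aug 6 2025

Gaps: 31, 28, 31, 30 days — not constant. Every event is on the 6th of the month.
Pattern: the 6th of each month.
Next: June 2025 → Jun 6 2025.
July 2025: Jul 6 2025.
Next: August 2025 → Aug 6 2025.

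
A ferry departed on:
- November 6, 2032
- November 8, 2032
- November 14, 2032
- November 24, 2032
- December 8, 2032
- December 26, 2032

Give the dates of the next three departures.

Gaps: 2, 6, 10, 14, 18 days — each gap is 4 larger than the previous one.
Next gap: 22 days. December 26, 2032 + 22 days = January 17, 2033.
Next gap: 26 days. January 17, 2033 + 26 days = February 12, 2033.
Next gap: 30 days. February 12, 2033 + 30 days = March 14, 2033.

January 17, 2033; February 12, 2033; March 14, 2033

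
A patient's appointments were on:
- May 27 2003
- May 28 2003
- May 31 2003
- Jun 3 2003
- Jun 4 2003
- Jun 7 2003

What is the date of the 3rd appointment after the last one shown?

Jun 14 2003

Every event lands on a Tuesday or Wednesday or Saturday (gaps cycle 1, 3, 3, 1, 3).
So the schedule is: every Tuesday, Wednesday and Saturday.
Next Tuesday: Jun 10 2003.
Next Wednesday: Jun 11 2003.
The following Saturday is Jun 14 2003.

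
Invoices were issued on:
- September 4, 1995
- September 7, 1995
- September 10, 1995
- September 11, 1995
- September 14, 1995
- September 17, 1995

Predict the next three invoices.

Gaps: 3, 3, 1, 3, 3 days — not constant, but cyclic with period 3.
The events fall on every Monday, Thursday and Sunday.
Next Monday: September 18, 1995.
Next Thursday: September 21, 1995.
Next Sunday: September 24, 1995.

September 18, 1995; September 21, 1995; September 24, 1995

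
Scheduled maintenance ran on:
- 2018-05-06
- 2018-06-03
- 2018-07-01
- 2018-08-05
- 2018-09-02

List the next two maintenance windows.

2018-10-07, 2018-11-04

Gaps: 28, 28, 35, 28 days — a mix of 28 and 35. Every date is a Sunday.
Each is the 1st Sunday of its month.
October 2018 — 1st Sunday is 2018-10-07.
November 2018 — 1st Sunday is 2018-11-04.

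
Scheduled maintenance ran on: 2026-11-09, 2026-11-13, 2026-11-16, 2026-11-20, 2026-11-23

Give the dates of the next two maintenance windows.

The gap pattern 4, 3, 4, 3 repeats every 2 events.
These are the Mondays and Fridays of each week.
Next Friday: 2026-11-27.
Next Monday: 2026-11-30.

2026-11-27, 2026-11-30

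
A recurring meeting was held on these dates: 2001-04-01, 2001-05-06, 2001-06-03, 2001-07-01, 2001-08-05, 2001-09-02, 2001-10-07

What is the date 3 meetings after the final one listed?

2002-01-06

These are Sundays at 28- or 35-day spacing (35, 28, 28, 35, 28, 35).
The pattern: 1st Sunday of the month.
November 2001 — 1st Sunday is 2001-11-04.
December 2001 — 1st Sunday is 2001-12-02.
1st Sunday of January 2002: 2002-01-06.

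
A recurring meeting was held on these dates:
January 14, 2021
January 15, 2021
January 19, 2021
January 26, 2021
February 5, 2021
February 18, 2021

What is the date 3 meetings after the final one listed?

The spacing grows by 3 each time: 1, 4, 7, 10, 13 days.
Next gap: 16 days. February 18, 2021 + 16 days = March 6, 2021.
Next gap: 19 days. March 6, 2021 + 19 days = March 25, 2021.
Next gap: 22 days. March 25, 2021 + 22 days = April 16, 2021.

April 16, 2021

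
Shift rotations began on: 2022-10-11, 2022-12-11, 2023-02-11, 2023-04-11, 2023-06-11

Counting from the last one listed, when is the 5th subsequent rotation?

2024-04-11

The day-of-month is always 11 (61, 62, 59, 61 days between events).
So this recurs on the 11th of every 2 months.
Next: August 2023 → 2023-08-11.
Next: October 2023 → 2023-10-11.
December 2023: 2023-12-11.
Next: February 2024 → 2024-02-11.
Next: April 2024 → 2024-04-11.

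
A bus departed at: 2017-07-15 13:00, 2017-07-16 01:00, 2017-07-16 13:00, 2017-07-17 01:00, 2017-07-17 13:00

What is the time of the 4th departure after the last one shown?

2017-07-19 13:00

Spacing: 12, 12, 12, 12 h — constant 12 h.
2017-07-17 13:00 + 12 h = 2017-07-18 01:00.
2017-07-18 01:00 + 12 h = 2017-07-18 13:00.
2017-07-18 13:00 + 12 h = 2017-07-19 01:00.
2017-07-19 01:00 + 12 h = 2017-07-19 13:00.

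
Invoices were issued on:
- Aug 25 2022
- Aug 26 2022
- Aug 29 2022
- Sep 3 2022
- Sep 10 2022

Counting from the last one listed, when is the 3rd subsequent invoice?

Intervals are 1, 3, 5, 7 days — an arithmetic progression with common difference 2.
Next gap: 9 days. Sep 10 2022 + 9 days = Sep 19 2022.
Next gap: 11 days. Sep 19 2022 + 11 days = Sep 30 2022.
Next gap: 13 days. Sep 30 2022 + 13 days = Oct 13 2022.

Oct 13 2022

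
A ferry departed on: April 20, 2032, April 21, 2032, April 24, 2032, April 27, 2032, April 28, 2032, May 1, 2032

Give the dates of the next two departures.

May 4, 2032; May 5, 2032

Gaps: 1, 3, 3, 1, 3 days — not constant, but cyclic with period 3.
The events fall on every Tuesday, Wednesday and Saturday.
Next Tuesday: May 4, 2032.
The following Wednesday is May 5, 2032.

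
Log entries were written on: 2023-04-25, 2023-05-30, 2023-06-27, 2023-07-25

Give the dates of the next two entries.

2023-08-29, 2023-09-26

These are Tuesdays with 35, 28, 28-day gaps.
Each is the final Tuesday of its month — 2023-05-30 is past the 28th, so '4th Tuesday' doesn't fit.
Last Tuesday of August 2023: 2023-08-29.
September 2023 ends with Tuesday 2023-09-26.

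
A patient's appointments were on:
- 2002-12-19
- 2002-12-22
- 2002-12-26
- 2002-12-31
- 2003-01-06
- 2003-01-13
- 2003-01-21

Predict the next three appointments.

2003-01-30, 2003-02-09, 2003-02-20

Gaps: 3, 4, 5, 6, 7, 8 days — each gap is 1 larger than the previous one.
Next gap: 9 days. 2003-01-21 + 9 days = 2003-01-30.
Next gap: 10 days. 2003-01-30 + 10 days = 2003-02-09.
Next gap: 11 days. 2003-02-09 + 11 days = 2003-02-20.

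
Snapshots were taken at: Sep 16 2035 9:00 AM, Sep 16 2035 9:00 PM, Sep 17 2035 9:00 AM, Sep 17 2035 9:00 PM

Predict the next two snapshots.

The interval is a steady 12 hours (12, 12, 12).
Sep 17 2035 9:00 PM + 12 h = Sep 18 2035 9:00 AM.
Sep 18 2035 9:00 AM + 12 h = Sep 18 2035 9:00 PM.

Sep 18 2035 9:00 AM, Sep 18 2035 9:00 PM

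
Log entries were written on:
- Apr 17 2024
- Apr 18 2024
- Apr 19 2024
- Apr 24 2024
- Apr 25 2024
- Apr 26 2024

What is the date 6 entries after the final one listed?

Every event lands on a Wednesday or Thursday or Friday (gaps cycle 1, 1, 5, 1, 1).
So the schedule is: every Wednesday, Thursday and Friday.
The following Wednesday is May 1 2024.
The following Thursday is May 2 2024.
Next Friday: May 3 2024.
Next Wednesday: May 8 2024.
The following Thursday is May 9 2024.
Next Friday: May 10 2024.

May 10 2024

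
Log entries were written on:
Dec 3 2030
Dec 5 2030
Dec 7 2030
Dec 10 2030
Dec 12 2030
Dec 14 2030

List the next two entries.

Dec 17 2030, Dec 19 2030

Every event lands on a Tuesday or Thursday or Saturday (gaps cycle 2, 2, 3, 2, 2).
So the schedule is: every Tuesday, Thursday and Saturday.
The following Tuesday is Dec 17 2030.
The following Thursday is Dec 19 2030.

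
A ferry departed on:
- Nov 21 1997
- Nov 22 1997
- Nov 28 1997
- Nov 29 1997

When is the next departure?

The gap pattern 1, 6, 1 repeats every 2 events.
These are the Fridays and Saturdays of each week.
The following Friday is Dec 5 1997.

Dec 5 1997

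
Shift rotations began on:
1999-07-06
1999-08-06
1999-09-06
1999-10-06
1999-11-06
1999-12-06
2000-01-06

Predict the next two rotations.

Each date is the 6th; the gaps (31, 31, 30, 31, 30, 31) track the month lengths.
The rule is the 6th of each month.
Next: February 2000 → 2000-02-06.
Next: March 2000 → 2000-03-06.

2000-02-06, 2000-03-06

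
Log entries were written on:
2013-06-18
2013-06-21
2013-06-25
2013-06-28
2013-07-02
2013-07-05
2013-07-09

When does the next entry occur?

The gap pattern 3, 4, 3, 4, 3, 4 repeats every 2 events.
These are the Tuesdays and Fridays of each week.
The following Friday is 2013-07-12.

2013-07-12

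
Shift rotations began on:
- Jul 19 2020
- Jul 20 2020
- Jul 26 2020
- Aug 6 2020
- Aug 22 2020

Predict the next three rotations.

The spacing grows by 5 each time: 1, 6, 11, 16 days.
Next gap: 21 days. Aug 22 2020 + 21 days = Sep 12 2020.
Next gap: 26 days. Sep 12 2020 + 26 days = Oct 8 2020.
Next gap: 31 days. Oct 8 2020 + 31 days = Nov 8 2020.

Sep 12 2020, Oct 8 2020, Nov 8 2020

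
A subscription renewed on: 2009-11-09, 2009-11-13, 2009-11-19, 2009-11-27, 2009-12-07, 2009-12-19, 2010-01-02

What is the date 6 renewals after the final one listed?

The spacing grows by 2 each time: 4, 6, 8, 10, 12, 14 days.
Next gap: 16 days. 2010-01-02 + 16 days = 2010-01-18.
Next gap: 18 days. 2010-01-18 + 18 days = 2010-02-05.
Next gap: 20 days. 2010-02-05 + 20 days = 2010-02-25.
Next gap: 22 days. 2010-02-25 + 22 days = 2010-03-19.
Next gap: 24 days. 2010-03-19 + 24 days = 2010-04-12.
Next gap: 26 days. 2010-04-12 + 26 days = 2010-05-08.

2010-05-08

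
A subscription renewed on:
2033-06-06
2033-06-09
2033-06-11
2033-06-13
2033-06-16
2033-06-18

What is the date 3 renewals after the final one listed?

2033-06-25

The gap pattern 3, 2, 2, 3, 2 repeats every 3 events.
These are the Mondays, Thursdays and Saturdays of each week.
Next Monday: 2033-06-20.
The following Thursday is 2033-06-23.
The following Saturday is 2033-06-25.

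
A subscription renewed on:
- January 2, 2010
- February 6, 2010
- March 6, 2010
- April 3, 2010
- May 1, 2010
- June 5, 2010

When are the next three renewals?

July 3, 2010; August 7, 2010; September 4, 2010

These are Saturdays at 28- or 35-day spacing (35, 28, 28, 28, 35).
The pattern: 1st Saturday of the month.
1st Saturday of July 2010: July 3, 2010.
August 2010 — 1st Saturday is August 7, 2010.
September 2010 — 1st Saturday is September 4, 2010.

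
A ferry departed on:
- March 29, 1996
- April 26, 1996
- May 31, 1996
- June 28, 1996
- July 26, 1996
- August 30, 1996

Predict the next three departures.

September 27, 1996; October 25, 1996; November 29, 1996

Every date is a Friday; gaps 28, 35, 28, 28, 35 days.
Each is the last Friday of its month (at least one falls on the 29th or later, ruling out '4th Friday').
September 1996 ends with Friday September 27, 1996.
October 1996 ends with Friday October 25, 1996.
Last Friday of November 1996: November 29, 1996.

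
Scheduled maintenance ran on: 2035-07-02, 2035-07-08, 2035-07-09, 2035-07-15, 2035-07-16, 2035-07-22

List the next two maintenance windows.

2035-07-23, 2035-07-29

Every event lands on a Monday or Sunday (gaps cycle 6, 1, 6, 1, 6).
So the schedule is: every Monday and Sunday.
Next Monday: 2035-07-23.
Next Sunday: 2035-07-29.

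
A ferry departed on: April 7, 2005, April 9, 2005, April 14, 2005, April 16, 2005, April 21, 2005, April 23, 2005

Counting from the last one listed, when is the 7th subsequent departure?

May 19, 2005

Gaps: 2, 5, 2, 5, 2 days — not constant, but cyclic with period 2.
The events fall on every Thursday and Saturday.
Next Thursday: April 28, 2005.
The following Saturday is April 30, 2005.
The following Thursday is May 5, 2005.
Next Saturday: May 7, 2005.
The following Thursday is May 12, 2005.
Next Saturday: May 14, 2005.
The following Thursday is May 19, 2005.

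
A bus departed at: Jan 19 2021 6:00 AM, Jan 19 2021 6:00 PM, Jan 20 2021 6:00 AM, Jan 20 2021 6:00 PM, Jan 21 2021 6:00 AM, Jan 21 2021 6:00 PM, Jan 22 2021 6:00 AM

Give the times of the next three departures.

Jan 22 2021 6:00 PM, Jan 23 2021 6:00 AM, Jan 23 2021 6:00 PM

Gaps: 12, 12, 12, 12, 12, 12 hours — each event is 12 hours after the previous one.
Jan 22 2021 6:00 AM + 12 h = Jan 22 2021 6:00 PM.
Jan 22 2021 6:00 PM + 12 h = Jan 23 2021 6:00 AM.
Jan 23 2021 6:00 AM + 12 h = Jan 23 2021 6:00 PM.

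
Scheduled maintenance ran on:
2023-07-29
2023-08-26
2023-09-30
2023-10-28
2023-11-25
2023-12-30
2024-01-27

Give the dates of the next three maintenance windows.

2024-02-24, 2024-03-30, 2024-04-27

These are Saturdays with 28, 35, 28, 28, 35, 28-day gaps.
Each is the final Saturday of its month — 2023-07-29 is past the 28th, so '4th Saturday' doesn't fit.
February 2024 ends with Saturday 2024-02-24.
March 2024 ends with Saturday 2024-03-30.
April 2024 ends with Saturday 2024-04-27.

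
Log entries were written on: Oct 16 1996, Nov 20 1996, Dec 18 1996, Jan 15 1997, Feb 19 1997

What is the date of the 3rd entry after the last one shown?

May 21 1997

All dates are Wednesdays, 35, 28, 28, 35 days apart.
Specifically, the 3rd Wednesday of each month.
March 1997 — 3rd Wednesday is Mar 19 1997.
April 1997 — 3rd Wednesday is Apr 16 1997.
May 1997 — 3rd Wednesday is May 21 1997.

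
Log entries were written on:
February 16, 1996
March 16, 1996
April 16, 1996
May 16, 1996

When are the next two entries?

Each date is the 16th; the gaps (29, 31, 30) track the month lengths.
The rule is the 16th of each month.
June 1996: June 16, 1996.
Next: July 1996 → July 16, 1996.

June 16, 1996; July 16, 1996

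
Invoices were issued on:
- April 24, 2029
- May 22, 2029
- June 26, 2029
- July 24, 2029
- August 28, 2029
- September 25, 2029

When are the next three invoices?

October 23, 2029; November 27, 2029; December 25, 2029

Gaps: 28, 35, 28, 35, 28 days — a mix of 28 and 35. Every date is a Tuesday.
Each is the 4th Tuesday of its month.
4th Tuesday of October 2029: October 23, 2029.
4th Tuesday of November 2029: November 27, 2029.
December 2029 — 4th Tuesday is December 25, 2029.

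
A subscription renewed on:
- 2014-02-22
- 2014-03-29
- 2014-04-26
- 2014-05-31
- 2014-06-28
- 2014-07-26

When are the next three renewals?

Every date is a Saturday; gaps 35, 28, 35, 28, 28 days.
Each is the last Saturday of its month (at least one falls on the 29th or later, ruling out '4th Saturday').
August 2014 ends with Saturday 2014-08-30.
September 2014 ends with Saturday 2014-09-27.
Last Saturday of October 2014: 2014-10-25.

2014-08-30, 2014-09-27, 2014-10-25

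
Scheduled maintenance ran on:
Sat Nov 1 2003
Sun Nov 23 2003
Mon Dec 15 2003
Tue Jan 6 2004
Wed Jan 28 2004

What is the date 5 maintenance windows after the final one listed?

The spacing is 22, 22, 22, 22 days — always 22 days.
Wed Jan 28 2004 + 22 days = Thu Feb 19 2004.
Thu Feb 19 2004 + 22 days = Fri Mar 12 2004.
Fri Mar 12 2004 + 22 days = Sat Apr 3 2004.
Sat Apr 3 2004 + 22 days = Sun Apr 25 2004.
Sun Apr 25 2004 + 22 days = Mon May 17 2004.

Mon May 17 2004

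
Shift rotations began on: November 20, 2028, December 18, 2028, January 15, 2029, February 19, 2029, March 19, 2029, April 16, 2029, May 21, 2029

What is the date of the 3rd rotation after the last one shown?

These are Mondays at 28- or 35-day spacing (28, 28, 35, 28, 28, 35).
The pattern: 3rd Monday of the month.
June 2029 — 3rd Monday is June 18, 2029.
July 2029 — 3rd Monday is July 16, 2029.
August 2029 — 3rd Monday is August 20, 2029.

August 20, 2029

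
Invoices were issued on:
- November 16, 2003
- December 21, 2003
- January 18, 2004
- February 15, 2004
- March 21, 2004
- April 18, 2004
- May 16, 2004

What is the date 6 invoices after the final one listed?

All dates are Sundays, 35, 28, 28, 35, 28, 28 days apart.
Specifically, the 3rd Sunday of each month.
June 2004 — 3rd Sunday is June 20, 2004.
July 2004 — 3rd Sunday is July 18, 2004.
August 2004 — 3rd Sunday is August 15, 2004.
3rd Sunday of September 2004: September 19, 2004.
3rd Sunday of October 2004: October 17, 2004.
November 2004 — 3rd Sunday is November 21, 2004.

November 21, 2004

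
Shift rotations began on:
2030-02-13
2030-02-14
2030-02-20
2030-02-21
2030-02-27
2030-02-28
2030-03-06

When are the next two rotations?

Every event lands on a Wednesday or Thursday (gaps cycle 1, 6, 1, 6, 1, 6).
So the schedule is: every Wednesday and Thursday.
Next Thursday: 2030-03-07.
The following Wednesday is 2030-03-13.

2030-03-07, 2030-03-13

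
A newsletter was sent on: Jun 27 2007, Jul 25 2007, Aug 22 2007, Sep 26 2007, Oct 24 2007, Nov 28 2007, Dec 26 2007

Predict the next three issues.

These are Wednesdays at 28- or 35-day spacing (28, 28, 35, 28, 35, 28).
The pattern: 4th Wednesday of the month.
January 2008 — 4th Wednesday is Jan 23 2008.
4th Wednesday of February 2008: Feb 27 2008.
March 2008 — 4th Wednesday is Mar 26 2008.

Jan 23 2008, Feb 27 2008, Mar 26 2008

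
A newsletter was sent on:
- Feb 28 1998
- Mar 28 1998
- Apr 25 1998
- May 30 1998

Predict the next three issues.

Jun 27 1998, Jul 25 1998, Aug 29 1998

These are Saturdays with 28, 28, 35-day gaps.
Each is the final Saturday of its month — May 30 1998 is past the 28th, so '4th Saturday' doesn't fit.
June 1998 ends with Saturday Jun 27 1998.
July 1998 ends with Saturday Jul 25 1998.
Last Saturday of August 1998: Aug 29 1998.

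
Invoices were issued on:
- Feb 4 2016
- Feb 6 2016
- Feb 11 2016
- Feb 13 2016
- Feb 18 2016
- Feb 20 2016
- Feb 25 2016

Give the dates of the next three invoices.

Feb 27 2016, Mar 3 2016, Mar 5 2016

The gap pattern 2, 5, 2, 5, 2, 5 repeats every 2 events.
These are the Thursdays and Saturdays of each week.
The following Saturday is Feb 27 2016.
The following Thursday is Mar 3 2016.
The following Saturday is Mar 5 2016.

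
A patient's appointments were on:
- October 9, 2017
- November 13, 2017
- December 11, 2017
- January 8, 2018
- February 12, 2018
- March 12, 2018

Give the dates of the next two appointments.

These are Mondays at 28- or 35-day spacing (35, 28, 28, 35, 28).
The pattern: 2nd Monday of the month.
April 2018 — 2nd Monday is April 9, 2018.
2nd Monday of May 2018: May 14, 2018.

April 9, 2018; May 14, 2018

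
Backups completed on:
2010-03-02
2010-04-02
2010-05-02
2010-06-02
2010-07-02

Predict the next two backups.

2010-08-02, 2010-09-02

Each date is the 2nd; the gaps (31, 30, 31, 30) track the month lengths.
The rule is the 2nd of each month.
August 2010: 2010-08-02.
Next: September 2010 → 2010-09-02.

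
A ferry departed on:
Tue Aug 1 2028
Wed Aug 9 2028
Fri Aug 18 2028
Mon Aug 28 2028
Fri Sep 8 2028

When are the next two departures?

Gaps: 8, 9, 10, 11 days — each gap is 1 larger than the previous one.
Next gap: 12 days. Fri Sep 8 2028 + 12 days = Wed Sep 20 2028.
Next gap: 13 days. Wed Sep 20 2028 + 13 days = Tue Oct 3 2028.

Wed Sep 20 2028, Tue Oct 3 2028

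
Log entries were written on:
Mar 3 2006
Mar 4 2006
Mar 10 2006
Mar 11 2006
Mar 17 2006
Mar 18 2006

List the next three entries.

Every event lands on a Friday or Saturday (gaps cycle 1, 6, 1, 6, 1).
So the schedule is: every Friday and Saturday.
The following Friday is Mar 24 2006.
The following Saturday is Mar 25 2006.
The following Friday is Mar 31 2006.

Mar 24 2006, Mar 25 2006, Mar 31 2006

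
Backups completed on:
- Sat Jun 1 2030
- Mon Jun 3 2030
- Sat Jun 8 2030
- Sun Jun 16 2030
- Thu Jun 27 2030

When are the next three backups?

Gaps: 2, 5, 8, 11 days — each gap is 3 larger than the previous one.
Next gap: 14 days. Thu Jun 27 2030 + 14 days = Thu Jul 11 2030.
Next gap: 17 days. Thu Jul 11 2030 + 17 days = Sun Jul 28 2030.
Next gap: 20 days. Sun Jul 28 2030 + 20 days = Sat Aug 17 2030.

Thu Jul 11 2030, Sun Jul 28 2030, Sat Aug 17 2030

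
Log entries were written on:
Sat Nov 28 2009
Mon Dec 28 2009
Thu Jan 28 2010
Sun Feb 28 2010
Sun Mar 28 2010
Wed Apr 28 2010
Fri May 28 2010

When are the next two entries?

Each date is the 28th; the gaps (30, 31, 31, 28, 31, 30) track the month lengths.
The rule is the 28th of each month.
Next: June 2010 → Mon Jun 28 2010.
Next: July 2010 → Wed Jul 28 2010.

Mon Jun 28 2010, Wed Jul 28 2010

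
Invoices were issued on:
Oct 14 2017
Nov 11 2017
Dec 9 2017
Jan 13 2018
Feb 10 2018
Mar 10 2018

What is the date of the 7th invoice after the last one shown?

Oct 13 2018

These are Saturdays at 28- or 35-day spacing (28, 28, 35, 28, 28).
The pattern: 2nd Saturday of the month.
2nd Saturday of April 2018: Apr 14 2018.
2nd Saturday of May 2018: May 12 2018.
2nd Saturday of June 2018: Jun 9 2018.
July 2018 — 2nd Saturday is Jul 14 2018.
August 2018 — 2nd Saturday is Aug 11 2018.
2nd Saturday of September 2018: Sep 8 2018.
2nd Saturday of October 2018: Oct 13 2018.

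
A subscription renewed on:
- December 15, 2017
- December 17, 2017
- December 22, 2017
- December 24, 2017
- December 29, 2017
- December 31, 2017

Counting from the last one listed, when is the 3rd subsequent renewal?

Every event lands on a Friday or Sunday (gaps cycle 2, 5, 2, 5, 2).
So the schedule is: every Friday and Sunday.
Next Friday: January 5, 2018.
Next Sunday: January 7, 2018.
The following Friday is January 12, 2018.

January 12, 2018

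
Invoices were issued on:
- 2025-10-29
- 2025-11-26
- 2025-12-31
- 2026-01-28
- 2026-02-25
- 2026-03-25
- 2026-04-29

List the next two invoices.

These are Wednesdays with 28, 35, 28, 28, 28, 35-day gaps.
Each is the final Wednesday of its month — 2025-10-29 is past the 28th, so '4th Wednesday' doesn't fit.
May 2026 ends with Wednesday 2026-05-27.
Last Wednesday of June 2026: 2026-06-24.

2026-05-27, 2026-06-24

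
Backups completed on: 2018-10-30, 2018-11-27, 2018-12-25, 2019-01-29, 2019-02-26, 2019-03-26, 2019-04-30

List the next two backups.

These are Tuesdays with 28, 28, 35, 28, 28, 35-day gaps.
Each is the final Tuesday of its month — 2018-10-30 is past the 28th, so '4th Tuesday' doesn't fit.
Last Tuesday of May 2019: 2019-05-28.
June 2019 ends with Tuesday 2019-06-25.

2019-05-28, 2019-06-25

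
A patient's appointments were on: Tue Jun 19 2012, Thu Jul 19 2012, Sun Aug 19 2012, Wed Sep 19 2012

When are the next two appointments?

Gaps: 30, 31, 31 days — not constant. Every event is on the 19th of the month.
Pattern: the 19th of each month.
October 2012: Fri Oct 19 2012.
Next: November 2012 → Mon Nov 19 2012.

Fri Oct 19 2012, Mon Nov 19 2012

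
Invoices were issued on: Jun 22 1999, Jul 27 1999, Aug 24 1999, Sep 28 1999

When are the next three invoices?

Oct 26 1999, Nov 23 1999, Dec 28 1999

All dates are Tuesdays, 35, 28, 35 days apart.
Specifically, the 4th Tuesday of each month.
4th Tuesday of October 1999: Oct 26 1999.
November 1999 — 4th Tuesday is Nov 23 1999.
December 1999 — 4th Tuesday is Dec 28 1999.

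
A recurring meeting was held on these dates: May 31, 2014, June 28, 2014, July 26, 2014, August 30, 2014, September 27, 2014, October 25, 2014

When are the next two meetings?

November 29, 2014; December 27, 2014

These are Saturdays with 28, 28, 35, 28, 28-day gaps.
Each is the final Saturday of its month — May 31, 2014 is past the 28th, so '4th Saturday' doesn't fit.
Last Saturday of November 2014: November 29, 2014.
December 2014 ends with Saturday December 27, 2014.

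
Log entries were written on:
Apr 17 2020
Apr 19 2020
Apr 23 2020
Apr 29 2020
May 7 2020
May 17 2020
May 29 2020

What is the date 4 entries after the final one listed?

Aug 5 2020

The spacing grows by 2 each time: 2, 4, 6, 8, 10, 12 days.
Next gap: 14 days. May 29 2020 + 14 days = Jun 12 2020.
Next gap: 16 days. Jun 12 2020 + 16 days = Jun 28 2020.
Next gap: 18 days. Jun 28 2020 + 18 days = Jul 16 2020.
Next gap: 20 days. Jul 16 2020 + 20 days = Aug 5 2020.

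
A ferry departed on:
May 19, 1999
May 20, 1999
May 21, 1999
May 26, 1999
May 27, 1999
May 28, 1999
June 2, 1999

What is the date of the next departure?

The gap pattern 1, 1, 5, 1, 1, 5 repeats every 3 events.
These are the Wednesdays, Thursdays and Fridays of each week.
The following Thursday is June 3, 1999.

June 3, 1999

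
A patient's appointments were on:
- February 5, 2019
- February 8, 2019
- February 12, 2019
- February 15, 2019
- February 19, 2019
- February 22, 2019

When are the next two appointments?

The gap pattern 3, 4, 3, 4, 3 repeats every 2 events.
These are the Tuesdays and Fridays of each week.
Next Tuesday: February 26, 2019.
The following Friday is March 1, 2019.

February 26, 2019; March 1, 2019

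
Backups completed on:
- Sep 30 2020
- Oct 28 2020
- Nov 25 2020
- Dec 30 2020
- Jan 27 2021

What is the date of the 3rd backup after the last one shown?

These are Wednesdays with 28, 28, 35, 28-day gaps.
Each is the final Wednesday of its month — Sep 30 2020 is past the 28th, so '4th Wednesday' doesn't fit.
Last Wednesday of February 2021: Feb 24 2021.
March 2021 ends with Wednesday Mar 31 2021.
April 2021 ends with Wednesday Apr 28 2021.

Apr 28 2021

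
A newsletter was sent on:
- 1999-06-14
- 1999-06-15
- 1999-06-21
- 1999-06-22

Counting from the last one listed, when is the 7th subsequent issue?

Every event lands on a Monday or Tuesday (gaps cycle 1, 6, 1).
So the schedule is: every Monday and Tuesday.
The following Monday is 1999-06-28.
The following Tuesday is 1999-06-29.
Next Monday: 1999-07-05.
Next Tuesday: 1999-07-06.
The following Monday is 1999-07-12.
Next Tuesday: 1999-07-13.
The following Monday is 1999-07-19.

1999-07-19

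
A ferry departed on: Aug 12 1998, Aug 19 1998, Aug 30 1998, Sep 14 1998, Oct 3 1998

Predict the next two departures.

Intervals are 7, 11, 15, 19 days — an arithmetic progression with common difference 4.
Next gap: 23 days. Oct 3 1998 + 23 days = Oct 26 1998.
Next gap: 27 days. Oct 26 1998 + 27 days = Nov 22 1998.

Oct 26 1998, Nov 22 1998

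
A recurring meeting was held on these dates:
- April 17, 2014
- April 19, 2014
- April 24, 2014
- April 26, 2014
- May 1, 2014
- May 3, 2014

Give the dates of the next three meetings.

The gap pattern 2, 5, 2, 5, 2 repeats every 2 events.
These are the Thursdays and Saturdays of each week.
Next Thursday: May 8, 2014.
Next Saturday: May 10, 2014.
The following Thursday is May 15, 2014.

May 8, 2014; May 10, 2014; May 15, 2014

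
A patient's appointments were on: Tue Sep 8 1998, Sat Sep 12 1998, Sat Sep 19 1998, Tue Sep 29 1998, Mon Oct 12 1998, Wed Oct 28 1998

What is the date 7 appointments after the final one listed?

Gaps: 4, 7, 10, 13, 16 days — each gap is 3 larger than the previous one.
Next gap: 19 days. Wed Oct 28 1998 + 19 days = Mon Nov 16 1998.
Next gap: 22 days. Mon Nov 16 1998 + 22 days = Tue Dec 8 1998.
Next gap: 25 days. Tue Dec 8 1998 + 25 days = Sat Jan 2 1999.
Next gap: 28 days. Sat Jan 2 1999 + 28 days = Sat Jan 30 1999.
Next gap: 31 days. Sat Jan 30 1999 + 31 days = Tue Mar 2 1999.
Next gap: 34 days. Tue Mar 2 1999 + 34 days = Mon Apr 5 1999.
Next gap: 37 days. Mon Apr 5 1999 + 37 days = Wed May 12 1999.

Wed May 12 1999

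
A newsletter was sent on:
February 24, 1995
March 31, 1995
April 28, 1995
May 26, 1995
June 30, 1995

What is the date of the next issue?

These are Fridays with 35, 28, 28, 35-day gaps.
Each is the final Friday of its month — March 31, 1995 is past the 28th, so '4th Friday' doesn't fit.
Last Friday of July 1995: July 28, 1995.

July 28, 1995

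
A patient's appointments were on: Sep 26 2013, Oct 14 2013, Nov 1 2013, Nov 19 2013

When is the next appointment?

Dec 7 2013

Every event comes 18 days after the last (18, 18, 18).
Nov 19 2013 + 18 days = Dec 7 2013.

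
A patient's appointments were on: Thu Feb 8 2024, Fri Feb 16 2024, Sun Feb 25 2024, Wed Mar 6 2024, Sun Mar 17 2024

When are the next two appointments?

Gaps: 8, 9, 10, 11 days — each gap is 1 larger than the previous one.
Next gap: 12 days. Sun Mar 17 2024 + 12 days = Fri Mar 29 2024.
Next gap: 13 days. Fri Mar 29 2024 + 13 days = Thu Apr 11 2024.

Fri Mar 29 2024, Thu Apr 11 2024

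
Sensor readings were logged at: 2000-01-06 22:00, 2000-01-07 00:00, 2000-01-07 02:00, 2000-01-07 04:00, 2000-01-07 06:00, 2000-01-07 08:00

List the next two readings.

2000-01-07 10:00, 2000-01-07 12:00

The interval is a steady 2 hours (2, 2, 2, 2, 2).
2000-01-07 08:00 + 2 h = 2000-01-07 10:00.
2000-01-07 10:00 + 2 h = 2000-01-07 12:00.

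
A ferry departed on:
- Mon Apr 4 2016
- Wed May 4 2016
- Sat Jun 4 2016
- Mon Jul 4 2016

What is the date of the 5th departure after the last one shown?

Sun Dec 4 2016

Each date is the 4th; the gaps (30, 31, 30) track the month lengths.
The rule is the 4th of each month.
August 2016: Thu Aug 4 2016.
Next: September 2016 → Sun Sep 4 2016.
Next: October 2016 → Tue Oct 4 2016.
Next: November 2016 → Fri Nov 4 2016.
Next: December 2016 → Sun Dec 4 2016.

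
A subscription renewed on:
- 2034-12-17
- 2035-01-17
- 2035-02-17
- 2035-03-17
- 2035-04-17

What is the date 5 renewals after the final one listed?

Each date is the 17th; the gaps (31, 31, 28, 31) track the month lengths.
The rule is the 17th of each month.
Next: May 2035 → 2035-05-17.
June 2035: 2035-06-17.
Next: July 2035 → 2035-07-17.
August 2035: 2035-08-17.
Next: September 2035 → 2035-09-17.

2035-09-17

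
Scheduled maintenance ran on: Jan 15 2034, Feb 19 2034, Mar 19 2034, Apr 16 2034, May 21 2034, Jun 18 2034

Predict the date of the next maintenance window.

Gaps: 35, 28, 28, 35, 28 days — a mix of 28 and 35. Every date is a Sunday.
Each is the 3rd Sunday of its month.
July 2034 — 3rd Sunday is Jul 16 2034.

Jul 16 2034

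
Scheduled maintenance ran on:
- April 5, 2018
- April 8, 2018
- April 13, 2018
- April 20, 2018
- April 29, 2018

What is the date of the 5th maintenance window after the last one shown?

July 13, 2018

Intervals are 3, 5, 7, 9 days — an arithmetic progression with common difference 2.
Next gap: 11 days. April 29, 2018 + 11 days = May 10, 2018.
Next gap: 13 days. May 10, 2018 + 13 days = May 23, 2018.
Next gap: 15 days. May 23, 2018 + 15 days = June 7, 2018.
Next gap: 17 days. June 7, 2018 + 17 days = June 24, 2018.
Next gap: 19 days. June 24, 2018 + 19 days = July 13, 2018.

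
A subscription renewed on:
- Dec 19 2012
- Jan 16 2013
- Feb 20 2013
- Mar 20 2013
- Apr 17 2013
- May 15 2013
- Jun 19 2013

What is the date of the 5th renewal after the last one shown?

Gaps: 28, 35, 28, 28, 28, 35 days — a mix of 28 and 35. Every date is a Wednesday.
Each is the 3rd Wednesday of its month.
July 2013 — 3rd Wednesday is Jul 17 2013.
August 2013 — 3rd Wednesday is Aug 21 2013.
3rd Wednesday of September 2013: Sep 18 2013.
October 2013 — 3rd Wednesday is Oct 16 2013.
November 2013 — 3rd Wednesday is Nov 20 2013.

Nov 20 2013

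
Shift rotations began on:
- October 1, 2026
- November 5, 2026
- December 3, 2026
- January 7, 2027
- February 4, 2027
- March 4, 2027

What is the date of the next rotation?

Gaps: 35, 28, 35, 28, 28 days — a mix of 28 and 35. Every date is a Thursday.
Each is the 1st Thursday of its month.
April 2027 — 1st Thursday is April 1, 2027.

April 1, 2027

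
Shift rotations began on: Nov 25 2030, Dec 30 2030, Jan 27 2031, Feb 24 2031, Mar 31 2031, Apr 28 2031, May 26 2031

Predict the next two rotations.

Jun 30 2031, Jul 28 2031

All Mondays; the gaps (35, 28, 28, 35, 28, 28) vary with month length.
This is the last Monday of each month.
June 2031 ends with Monday Jun 30 2031.
Last Monday of July 2031: Jul 28 2031.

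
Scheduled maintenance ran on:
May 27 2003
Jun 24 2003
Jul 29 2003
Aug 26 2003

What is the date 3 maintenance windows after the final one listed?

These are Tuesdays with 28, 35, 28-day gaps.
Each is the final Tuesday of its month — Jul 29 2003 is past the 28th, so '4th Tuesday' doesn't fit.
Last Tuesday of September 2003: Sep 30 2003.
Last Tuesday of October 2003: Oct 28 2003.
Last Tuesday of November 2003: Nov 25 2003.

Nov 25 2003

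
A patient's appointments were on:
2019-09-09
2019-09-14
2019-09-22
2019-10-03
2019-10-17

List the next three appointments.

2019-11-03, 2019-11-23, 2019-12-16

Intervals are 5, 8, 11, 14 days — an arithmetic progression with common difference 3.
Next gap: 17 days. 2019-10-17 + 17 days = 2019-11-03.
Next gap: 20 days. 2019-11-03 + 20 days = 2019-11-23.
Next gap: 23 days. 2019-11-23 + 23 days = 2019-12-16.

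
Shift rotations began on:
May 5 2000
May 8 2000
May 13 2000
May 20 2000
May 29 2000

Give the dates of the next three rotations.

Jun 9 2000, Jun 22 2000, Jul 7 2000

Gaps: 3, 5, 7, 9 days — each gap is 2 larger than the previous one.
Next gap: 11 days. May 29 2000 + 11 days = Jun 9 2000.
Next gap: 13 days. Jun 9 2000 + 13 days = Jun 22 2000.
Next gap: 15 days. Jun 22 2000 + 15 days = Jul 7 2000.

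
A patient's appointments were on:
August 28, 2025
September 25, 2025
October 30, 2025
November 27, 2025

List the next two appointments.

December 25, 2025; January 29, 2026

Every date is a Thursday; gaps 28, 35, 28 days.
Each is the last Thursday of its month (at least one falls on the 29th or later, ruling out '4th Thursday').
December 2025 ends with Thursday December 25, 2025.
January 2026 ends with Thursday January 29, 2026.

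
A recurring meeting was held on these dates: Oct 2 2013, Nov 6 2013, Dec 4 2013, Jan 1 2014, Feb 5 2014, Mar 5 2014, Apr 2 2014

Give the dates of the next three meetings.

All dates are Wednesdays, 35, 28, 28, 35, 28, 28 days apart.
Specifically, the 1st Wednesday of each month.
May 2014 — 1st Wednesday is May 7 2014.
1st Wednesday of June 2014: Jun 4 2014.
July 2014 — 1st Wednesday is Jul 2 2014.

May 7 2014, Jun 4 2014, Jul 2 2014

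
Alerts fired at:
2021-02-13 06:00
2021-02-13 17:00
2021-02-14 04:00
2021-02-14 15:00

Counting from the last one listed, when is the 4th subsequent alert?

2021-02-16 11:00

The interval is a steady 11 hours (11, 11, 11).
2021-02-14 15:00 + 11 h = 2021-02-15 02:00.
2021-02-15 02:00 + 11 h = 2021-02-15 13:00.
2021-02-15 13:00 + 11 h = 2021-02-16 00:00.
2021-02-16 00:00 + 11 h = 2021-02-16 11:00.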